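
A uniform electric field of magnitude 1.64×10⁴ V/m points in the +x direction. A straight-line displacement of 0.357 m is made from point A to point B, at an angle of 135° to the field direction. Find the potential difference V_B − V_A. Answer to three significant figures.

Only the component of displacement along E changes the potential: ΔV = −E·d·cosθ.
ΔV = −(1.64×10⁴ V/m)(0.357 m)cos135° = 4140 V.

4140 V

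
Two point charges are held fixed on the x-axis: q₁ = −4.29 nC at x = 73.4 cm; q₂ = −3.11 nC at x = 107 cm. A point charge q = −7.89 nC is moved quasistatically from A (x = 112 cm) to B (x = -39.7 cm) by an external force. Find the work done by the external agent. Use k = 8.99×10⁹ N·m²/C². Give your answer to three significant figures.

-4.78×10⁻⁶ J

For quasistatic motion the external work equals the change in potential energy: W_ext = qΔV = q(V_B − V_A).
At A: distances to the source charges are 0.386 m, 0.0500 m; V_A = Σ kqᵢ/rᵢ = -659 V.
At B: distances to the source charges are 1.13 m, 1.47 m; V_B = Σ kqᵢ/rᵢ = -53.2 V.
ΔV = V_B − V_A = 606 V.
W_ext = qΔV = (-7.89×10⁻⁹ C)(606 V) = -4.78×10⁻⁶ J.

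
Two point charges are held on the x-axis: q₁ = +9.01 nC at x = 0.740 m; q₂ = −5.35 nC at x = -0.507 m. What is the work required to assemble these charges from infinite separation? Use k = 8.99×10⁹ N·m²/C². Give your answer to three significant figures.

The assembly work is the sum of pairwise potential energies, U = Σ_{i<j} kqᵢqⱼ/rᵢⱼ.
Pair separations: r₁₂ = 1.25 m.
U = (-3.48×10⁻⁷) = -3.48×10⁻⁷ J.

-3.48×10⁻⁷ J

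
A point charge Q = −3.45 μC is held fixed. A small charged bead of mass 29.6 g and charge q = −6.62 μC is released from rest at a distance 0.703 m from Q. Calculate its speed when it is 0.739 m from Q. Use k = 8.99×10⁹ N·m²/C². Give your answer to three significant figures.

0.980 m/s

Only the electrostatic force acts, so mechanical energy is conserved: ½mv² = U₁ − U₂ = kQq(1/r₁ − 1/r₂).
U₁ − U₂ = (8.99×10⁹ N·m²/C²)(-3.45×10⁻⁶ C)(-6.62×10⁻⁶ C)(1/0.703 − 1/0.739) = 0.0142 J.
v = √(2·0.0142/0.0296) = 0.980 m/s.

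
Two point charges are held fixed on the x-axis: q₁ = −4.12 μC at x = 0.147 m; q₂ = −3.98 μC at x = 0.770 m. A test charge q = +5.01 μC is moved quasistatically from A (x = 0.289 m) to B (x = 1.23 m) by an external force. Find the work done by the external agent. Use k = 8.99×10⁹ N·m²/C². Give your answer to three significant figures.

1.12 J

For quasistatic motion the external work equals the change in potential energy: W_ext = qΔV = q(V_B − V_A).
At A: distances to the source charges are 0.142 m, 0.481 m; V_A = Σ kqᵢ/rᵢ = -3.35×10⁵ V.
At B: distances to the source charges are 1.08 m, 0.460 m; V_B = Σ kqᵢ/rᵢ = -1.12×10⁵ V.
ΔV = V_B − V_A = 2.23×10⁵ V.
W_ext = qΔV = (5.01×10⁻⁶ C)(2.23×10⁵ V) = 1.12 J.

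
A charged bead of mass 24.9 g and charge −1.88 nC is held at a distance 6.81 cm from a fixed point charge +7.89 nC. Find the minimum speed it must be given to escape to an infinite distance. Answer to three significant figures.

0.0125 m/s

To just escape, total mechanical energy must reach zero at infinity: ½mv²_min + U = 0, so ½mv²_min = −U = |kQq|/r.
|U| = |kQq|/r = (8.99×10⁹ N·m²/C²)(7.89×10⁻⁹)(1.88×10⁻⁹)/(0.0681) = 1.96×10⁻⁶ J.
v_min = √(2|U|/m) = √(2·1.96×10⁻⁶/0.0249) = 0.0125 m/s.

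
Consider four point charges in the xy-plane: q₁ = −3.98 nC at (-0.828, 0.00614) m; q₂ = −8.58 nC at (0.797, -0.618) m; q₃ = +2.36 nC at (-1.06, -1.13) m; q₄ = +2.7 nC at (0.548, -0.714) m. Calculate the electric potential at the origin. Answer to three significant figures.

The total potential is the scalar sum of each charge's contribution, V = Σ kqᵢ/rᵢ.
Distances from the field point to each charge: r₁ = 0.828 m, r₂ = 1.01 m, r₃ = 1.55 m, r₄ = 0.900 m.
V = k[(-3.98×10⁻⁹)/(0.828) + (-8.58×10⁻⁹)/(1.01) + (2.36×10⁻⁹)/(1.55) + (2.70×10⁻⁹)/(0.900)] = -79.0 V.

-79.0 V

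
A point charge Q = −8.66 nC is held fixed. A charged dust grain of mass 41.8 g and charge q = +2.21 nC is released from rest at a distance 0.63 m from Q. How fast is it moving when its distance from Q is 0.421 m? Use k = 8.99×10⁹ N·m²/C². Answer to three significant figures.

2.55×10⁻³ m/s

Only the electrostatic force acts, so mechanical energy is conserved: ½mv² = U₁ − U₂ = kQq(1/r₁ − 1/r₂).
U₁ − U₂ = (8.99×10⁹ N·m²/C²)(-8.66×10⁻⁹ C)(2.21×10⁻⁹ C)(1/0.630 − 1/0.421) = 1.36×10⁻⁷ J.
v = √(2·1.36×10⁻⁷/0.0418) = 2.55×10⁻³ m/s.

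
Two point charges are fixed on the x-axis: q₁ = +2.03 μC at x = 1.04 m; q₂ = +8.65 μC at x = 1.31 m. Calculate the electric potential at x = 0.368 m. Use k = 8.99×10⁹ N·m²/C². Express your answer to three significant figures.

1.10×10⁵ V

The total potential is the scalar sum of each charge's contribution, V = Σ kqᵢ/rᵢ.
Distances from the field point to each charge: r₁ = 0.672 m, r₂ = 0.942 m.
V = k[(2.03×10⁻⁶)/(0.672) + (8.65×10⁻⁶)/(0.942)] = 1.10×10⁵ V.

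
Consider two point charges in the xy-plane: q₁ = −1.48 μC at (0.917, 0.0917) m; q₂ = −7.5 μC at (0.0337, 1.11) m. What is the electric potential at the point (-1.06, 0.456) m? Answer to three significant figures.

-5.95×10⁴ V

The total potential is the scalar sum of each charge's contribution, V = Σ kqᵢ/rᵢ.
Distances from the field point to each charge: r₁ = 2.01 m, r₂ = 1.27 m.
V = k[(-1.48×10⁻⁶)/(2.01) + (-7.50×10⁻⁶)/(1.27)] = -5.95×10⁴ V.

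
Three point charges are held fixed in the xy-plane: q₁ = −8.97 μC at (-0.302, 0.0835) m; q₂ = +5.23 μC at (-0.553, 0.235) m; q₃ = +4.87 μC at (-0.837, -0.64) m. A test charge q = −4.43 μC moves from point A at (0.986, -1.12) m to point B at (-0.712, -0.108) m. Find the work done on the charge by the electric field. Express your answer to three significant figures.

The work done by the electric force is W_field = −ΔU = −q(V_B − V_A) = q(V_A − V_B).
At A: distances to the source charges are 1.76 m, 2.05 m, 1.89 m; V_A = Σ kqᵢ/rᵢ = 408 V.
At B: distances to the source charges are 0.453 m, 0.378 m, 0.546 m; V_B = Σ kqᵢ/rᵢ = 2.63×10⁴ V.
ΔV = V_B − V_A = 2.59×10⁴ V.
W_field = −qΔV = −(-4.43×10⁻⁶ C)(2.59×10⁴ V) = 0.115 J.

0.115 J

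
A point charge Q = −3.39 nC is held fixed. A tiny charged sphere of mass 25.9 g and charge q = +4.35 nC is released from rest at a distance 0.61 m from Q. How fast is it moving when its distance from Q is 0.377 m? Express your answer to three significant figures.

Only the electrostatic force acts, so mechanical energy is conserved: ½mv² = U₁ − U₂ = kQq(1/r₁ − 1/r₂).
U₁ − U₂ = (8.99×10⁹ N·m²/C²)(-3.39×10⁻⁹ C)(4.35×10⁻⁹ C)(1/0.610 − 1/0.377) = 1.34×10⁻⁷ J.
v = √(2·1.34×10⁻⁷/0.0259) = 3.22×10⁻³ m/s.

3.22×10⁻³ m/s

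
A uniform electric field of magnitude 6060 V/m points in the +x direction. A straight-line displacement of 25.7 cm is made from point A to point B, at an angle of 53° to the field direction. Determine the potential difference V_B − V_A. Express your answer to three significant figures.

Only the component of displacement along E changes the potential: ΔV = −E·d·cosθ.
ΔV = −(6060 V/m)(0.257 m)cos53° = -937 V.

-937 V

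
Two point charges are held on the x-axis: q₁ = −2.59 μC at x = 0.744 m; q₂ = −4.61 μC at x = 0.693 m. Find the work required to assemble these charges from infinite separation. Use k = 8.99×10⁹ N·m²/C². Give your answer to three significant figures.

2.10 J

The work to assemble the configuration equals its total potential energy, U = Σ kqᵢqⱼ/rᵢⱼ over all pairs.
Pair separations: r₁₂ = 0.0510 m.
U = (2.10) = 2.10 J.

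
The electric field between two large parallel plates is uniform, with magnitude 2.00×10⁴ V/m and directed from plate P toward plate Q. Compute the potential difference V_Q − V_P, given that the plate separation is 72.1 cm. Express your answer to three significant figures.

In a uniform field, potential decreases in the direction of E: ΔV = −E·d for a displacement d parallel to E.
Going from P to Q is a displacement of 72.1 cm along the field, so V_Q − V_P = −Ed = -1.44×10⁴ V.

-1.44×10⁴ V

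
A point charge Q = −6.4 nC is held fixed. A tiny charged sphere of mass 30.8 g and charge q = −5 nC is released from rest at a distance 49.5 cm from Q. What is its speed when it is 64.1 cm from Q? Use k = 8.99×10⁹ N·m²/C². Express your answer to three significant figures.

2.93×10⁻³ m/s

Only the electrostatic force acts, so mechanical energy is conserved: ½mv² = U₁ − U₂ = kQq(1/r₁ − 1/r₂).
U₁ − U₂ = (8.99×10⁹ N·m²/C²)(-6.40×10⁻⁹ C)(-5.00×10⁻⁹ C)(1/0.495 − 1/0.641) = 1.32×10⁻⁷ J.
v = √(2·1.32×10⁻⁷/0.0308) = 2.93×10⁻³ m/s.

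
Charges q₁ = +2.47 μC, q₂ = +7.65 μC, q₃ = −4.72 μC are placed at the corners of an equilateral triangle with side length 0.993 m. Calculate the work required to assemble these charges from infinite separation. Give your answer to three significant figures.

-0.261 J

The assembly work is the sum of pairwise potential energies, U = Σ_{i<j} kqᵢqⱼ/rᵢⱼ.
All three pair separations equal the side length, 0.993 m.
U = (0.171) + (-0.106) + (-0.327) = -0.261 J.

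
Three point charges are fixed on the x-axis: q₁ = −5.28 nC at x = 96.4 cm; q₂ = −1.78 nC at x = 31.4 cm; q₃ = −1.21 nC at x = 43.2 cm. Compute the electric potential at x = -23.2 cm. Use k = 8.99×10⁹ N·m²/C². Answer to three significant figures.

-85.4 V

The total potential is the scalar sum of each charge's contribution, V = Σ kqᵢ/rᵢ.
Distances from the field point to each charge: r₁ = 1.20 m, r₂ = 0.546 m, r₃ = 0.664 m.
V = k[(-5.28×10⁻⁹)/(1.20) + (-1.78×10⁻⁹)/(0.546) + (-1.21×10⁻⁹)/(0.664)] = -85.4 V.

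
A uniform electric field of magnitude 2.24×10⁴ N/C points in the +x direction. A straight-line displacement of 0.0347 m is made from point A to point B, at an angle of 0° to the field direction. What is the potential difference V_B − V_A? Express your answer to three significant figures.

-777 V

Only the component of displacement along E changes the potential: ΔV = −E·d·cosθ.
ΔV = −(2.24×10⁴ V/m)(0.0347 m)cos0° = -777 V.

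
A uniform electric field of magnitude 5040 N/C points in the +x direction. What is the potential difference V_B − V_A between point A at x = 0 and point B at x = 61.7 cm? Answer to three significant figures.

-3110 V

In a uniform field, potential decreases in the direction of E: V_B − V_A = −E·Δx.
V_B − V_A = −(5040 V/m)(0.617 m) = -3110 V.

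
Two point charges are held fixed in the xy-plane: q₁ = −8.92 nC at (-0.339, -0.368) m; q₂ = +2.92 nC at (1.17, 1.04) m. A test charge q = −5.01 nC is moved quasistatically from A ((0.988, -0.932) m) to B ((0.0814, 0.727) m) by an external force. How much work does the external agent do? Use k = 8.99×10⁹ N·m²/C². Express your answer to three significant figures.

For quasistatic motion the external work equals the change in potential energy: W_ext = qΔV = q(V_B − V_A).
At A: distances to the source charges are 1.44 m, 1.98 m; V_A = Σ kqᵢ/rᵢ = -42.4 V.
At B: distances to the source charges are 1.17 m, 1.13 m; V_B = Σ kqᵢ/rᵢ = -45.2 V.
ΔV = V_B − V_A = -2.83 V.
W_ext = qΔV = (-5.01×10⁻⁹ C)(-2.83 V) = 1.42×10⁻⁸ J.

1.42×10⁻⁸ J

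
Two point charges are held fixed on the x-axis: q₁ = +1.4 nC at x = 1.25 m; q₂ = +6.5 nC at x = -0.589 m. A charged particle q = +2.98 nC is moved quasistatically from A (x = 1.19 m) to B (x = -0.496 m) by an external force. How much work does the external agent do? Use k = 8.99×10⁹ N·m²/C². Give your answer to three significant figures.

1.17×10⁻⁶ J

For quasistatic motion the external work equals the change in potential energy: W_ext = qΔV = q(V_B − V_A).
At A: distances to the source charges are 0.0600 m, 1.78 m; V_A = Σ kqᵢ/rᵢ = 243 V.
At B: distances to the source charges are 1.75 m, 0.0930 m; V_B = Σ kqᵢ/rᵢ = 636 V.
ΔV = V_B − V_A = 393 V.
W_ext = qΔV = (2.98×10⁻⁹ C)(393 V) = 1.17×10⁻⁶ J.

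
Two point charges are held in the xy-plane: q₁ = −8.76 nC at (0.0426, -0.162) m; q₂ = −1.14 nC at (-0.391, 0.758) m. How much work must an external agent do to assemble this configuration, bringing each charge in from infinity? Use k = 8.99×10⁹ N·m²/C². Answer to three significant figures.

The assembly work is the sum of pairwise potential energies, U = Σ_{i<j} kqᵢqⱼ/rᵢⱼ.
Pair separations: r₁₂ = 1.02 m.
U = (8.83×10⁻⁸) = 8.83×10⁻⁸ J.

8.83×10⁻⁸ J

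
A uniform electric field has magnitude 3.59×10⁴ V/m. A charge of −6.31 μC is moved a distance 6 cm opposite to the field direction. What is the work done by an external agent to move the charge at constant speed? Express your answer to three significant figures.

-0.0136 J

The potential change for a displacement 6 cm opposite to the field direction is ΔV = +Ed = 2150 V.
W_ext = qΔV = -0.0136 J.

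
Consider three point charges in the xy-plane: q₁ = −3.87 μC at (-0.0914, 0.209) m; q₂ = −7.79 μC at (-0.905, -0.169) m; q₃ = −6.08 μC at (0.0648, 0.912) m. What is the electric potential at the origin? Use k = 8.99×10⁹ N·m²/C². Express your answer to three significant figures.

-2.88×10⁵ V

The total potential is the scalar sum of each charge's contribution, V = Σ kqᵢ/rᵢ.
Distances from the field point to each charge: r₁ = 0.228 m, r₂ = 0.921 m, r₃ = 0.914 m.
V = k[(-3.87×10⁻⁶)/(0.228) + (-7.79×10⁻⁶)/(0.921) + (-6.08×10⁻⁶)/(0.914)] = -2.88×10⁵ V.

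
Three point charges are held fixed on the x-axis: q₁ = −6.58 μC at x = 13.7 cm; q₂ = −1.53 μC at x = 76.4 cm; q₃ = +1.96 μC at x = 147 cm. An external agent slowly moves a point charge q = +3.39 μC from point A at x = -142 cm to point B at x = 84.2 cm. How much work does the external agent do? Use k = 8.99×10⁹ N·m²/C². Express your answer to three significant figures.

-0.658 J

For quasistatic motion the external work equals the change in potential energy: W_ext = qΔV = q(V_B − V_A).
At A: distances to the source charges are 1.56 m, 2.18 m, 2.89 m; V_A = Σ kqᵢ/rᵢ = -3.82×10⁴ V.
At B: distances to the source charges are 0.705 m, 0.0780 m, 0.628 m; V_B = Σ kqᵢ/rᵢ = -2.32×10⁵ V.
ΔV = V_B − V_A = -1.94×10⁵ V.
W_ext = qΔV = (3.39×10⁻⁶ C)(-1.94×10⁵ V) = -0.658 J.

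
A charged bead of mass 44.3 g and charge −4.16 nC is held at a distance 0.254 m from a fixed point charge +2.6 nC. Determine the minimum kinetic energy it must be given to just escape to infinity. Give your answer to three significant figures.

3.83×10⁻⁷ J

To just escape, total mechanical energy must reach zero at infinity: ½mv²_min + U = 0, so ½mv²_min = −U = |kQq|/r.
|U| = |kQq|/r = (8.99×10⁹ N·m²/C²)(2.60×10⁻⁹)(4.16×10⁻⁹)/(0.254) = 3.83×10⁻⁷ J.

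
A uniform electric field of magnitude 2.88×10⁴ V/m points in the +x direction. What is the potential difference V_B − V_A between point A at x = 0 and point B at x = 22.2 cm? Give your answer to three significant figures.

-6390 V

In a uniform field, potential decreases in the direction of E: V_B − V_A = −E·Δx.
V_B − V_A = −(2.88×10⁴ V/m)(0.222 m) = -6390 V.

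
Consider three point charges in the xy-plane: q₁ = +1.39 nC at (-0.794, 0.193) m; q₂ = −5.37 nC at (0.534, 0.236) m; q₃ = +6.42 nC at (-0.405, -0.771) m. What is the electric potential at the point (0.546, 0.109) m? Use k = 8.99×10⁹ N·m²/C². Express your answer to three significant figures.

Electric potential is a scalar, so the contributions from each charge add algebraically: V = Σ kqᵢ/rᵢ.
Distances from the field point to each charge: r₁ = 1.34 m, r₂ = 0.128 m, r₃ = 1.30 m.
V = k[(1.39×10⁻⁹)/(1.34) + (-5.37×10⁻⁹)/(0.128) + (6.42×10⁻⁹)/(1.30)] = -325 V.

-325 V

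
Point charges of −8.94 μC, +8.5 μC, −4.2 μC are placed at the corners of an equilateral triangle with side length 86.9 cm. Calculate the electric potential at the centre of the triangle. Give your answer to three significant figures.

Electric potential is a scalar, so the contributions from each charge add algebraically: V = Σ kqᵢ/rᵢ.
The distance from each vertex to the centroid is a/√3 = 0.502 m.
V = k[(-8.94×10⁻⁶)/(0.502) + (8.50×10⁻⁶)/(0.502) + (-4.20×10⁻⁶)/(0.502)] = -8.31×10⁴ V.

-8.31×10⁴ V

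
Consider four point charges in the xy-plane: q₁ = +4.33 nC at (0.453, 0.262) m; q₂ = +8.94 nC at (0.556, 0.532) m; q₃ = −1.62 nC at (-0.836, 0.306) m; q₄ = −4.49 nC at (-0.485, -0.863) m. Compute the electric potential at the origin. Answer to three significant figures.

122 V

The total potential is the scalar sum of each charge's contribution, V = Σ kqᵢ/rᵢ.
Distances from the field point to each charge: r₁ = 0.523 m, r₂ = 0.770 m, r₃ = 0.890 m, r₄ = 0.990 m.
V = k[(4.33×10⁻⁹)/(0.523) + (8.94×10⁻⁹)/(0.770) + (-1.62×10⁻⁹)/(0.890) + (-4.49×10⁻⁹)/(0.990)] = 122 V.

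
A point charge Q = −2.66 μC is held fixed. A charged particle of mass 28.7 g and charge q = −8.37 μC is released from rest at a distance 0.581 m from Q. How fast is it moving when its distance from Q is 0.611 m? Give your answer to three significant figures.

1.09 m/s

Only the electrostatic force acts, so mechanical energy is conserved: ½mv² = U₁ − U₂ = kQq(1/r₁ − 1/r₂).
U₁ − U₂ = (8.99×10⁹ N·m²/C²)(-2.66×10⁻⁶ C)(-8.37×10⁻⁶ C)(1/0.581 − 1/0.611) = 0.0169 J.
v = √(2·0.0169/0.0287) = 1.09 m/s.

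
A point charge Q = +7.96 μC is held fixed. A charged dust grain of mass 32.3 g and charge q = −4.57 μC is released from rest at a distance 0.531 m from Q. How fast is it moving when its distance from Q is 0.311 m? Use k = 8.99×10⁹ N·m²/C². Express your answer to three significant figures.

Only the electrostatic force acts, so mechanical energy is conserved: ½mv² = U₁ − U₂ = kQq(1/r₁ − 1/r₂).
U₁ − U₂ = (8.99×10⁹ N·m²/C²)(7.96×10⁻⁶ C)(-4.57×10⁻⁶ C)(1/0.531 − 1/0.311) = 0.436 J.
v = √(2·0.436/0.0323) = 5.19 m/s.

5.19 m/s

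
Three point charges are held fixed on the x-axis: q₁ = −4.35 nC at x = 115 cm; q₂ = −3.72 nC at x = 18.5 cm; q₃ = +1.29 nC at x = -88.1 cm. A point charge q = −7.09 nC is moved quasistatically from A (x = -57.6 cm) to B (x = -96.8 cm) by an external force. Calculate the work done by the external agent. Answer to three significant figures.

For quasistatic motion the external work equals the change in potential energy: W_ext = qΔV = q(V_B − V_A).
At A: distances to the source charges are 1.73 m, 0.761 m, 0.305 m; V_A = Σ kqᵢ/rᵢ = -28.6 V.
At B: distances to the source charges are 2.12 m, 1.15 m, 0.0870 m; V_B = Σ kqᵢ/rᵢ = 85.8 V.
ΔV = V_B − V_A = 114 V.
W_ext = qΔV = (-7.09×10⁻⁹ C)(114 V) = -8.11×10⁻⁷ J.

-8.11×10⁻⁷ J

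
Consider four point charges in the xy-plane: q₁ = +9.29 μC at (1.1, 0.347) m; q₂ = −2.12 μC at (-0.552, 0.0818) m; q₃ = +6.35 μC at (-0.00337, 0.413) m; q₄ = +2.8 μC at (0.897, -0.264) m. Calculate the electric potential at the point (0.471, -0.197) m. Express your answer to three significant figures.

2.15×10⁵ V

The total potential is the scalar sum of each charge's contribution, V = Σ kqᵢ/rᵢ.
Distances from the field point to each charge: r₁ = 0.832 m, r₂ = 1.06 m, r₃ = 0.773 m, r₄ = 0.431 m.
V = k[(9.29×10⁻⁶)/(0.832) + (-2.12×10⁻⁶)/(1.06) + (6.35×10⁻⁶)/(0.773) + (2.80×10⁻⁶)/(0.431)] = 2.15×10⁵ V.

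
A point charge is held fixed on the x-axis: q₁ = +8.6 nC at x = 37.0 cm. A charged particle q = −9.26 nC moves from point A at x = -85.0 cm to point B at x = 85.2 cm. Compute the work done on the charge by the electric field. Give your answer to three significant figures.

8.99×10⁻⁷ J

The work done by the electric force is W_field = −ΔU = −q(V_B − V_A) = q(V_A − V_B).
At A: distance to the source charge is 1.22 m; V_A = kq₁/r = 63.4 V.
At B: distance to the source charge is 0.482 m; V_B = kq₁/r = 160 V.
ΔV = V_B − V_A = 97.0 V.
W_field = −qΔV = −(-9.26×10⁻⁹ C)(97.0 V) = 8.99×10⁻⁷ J.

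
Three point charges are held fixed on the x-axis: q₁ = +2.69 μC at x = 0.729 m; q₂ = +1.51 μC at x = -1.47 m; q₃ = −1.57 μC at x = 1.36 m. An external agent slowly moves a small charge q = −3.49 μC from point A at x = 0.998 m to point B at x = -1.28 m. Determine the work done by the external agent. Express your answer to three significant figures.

-0.0758 J

For quasistatic motion the external work equals the change in potential energy: W_ext = qΔV = q(V_B − V_A).
At A: distances to the source charges are 0.269 m, 2.47 m, 0.362 m; V_A = Σ kqᵢ/rᵢ = 5.64×10⁴ V.
At B: distances to the source charges are 2.01 m, 0.190 m, 2.64 m; V_B = Σ kqᵢ/rᵢ = 7.81×10⁴ V.
ΔV = V_B − V_A = 2.17×10⁴ V.
W_ext = qΔV = (-3.49×10⁻⁶ C)(2.17×10⁴ V) = -0.0758 J.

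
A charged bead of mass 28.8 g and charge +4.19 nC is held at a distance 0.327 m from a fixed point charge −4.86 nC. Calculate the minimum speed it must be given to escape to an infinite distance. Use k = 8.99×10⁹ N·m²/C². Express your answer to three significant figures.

6.24×10⁻³ m/s

To just escape, total mechanical energy must reach zero at infinity: ½mv²_min + U = 0, so ½mv²_min = −U = |kQq|/r.
|U| = |kQq|/r = (8.99×10⁹ N·m²/C²)(4.86×10⁻⁹)(4.19×10⁻⁹)/(0.327) = 5.60×10⁻⁷ J.
v_min = √(2|U|/m) = √(2·5.60×10⁻⁷/0.0288) = 6.24×10⁻³ m/s.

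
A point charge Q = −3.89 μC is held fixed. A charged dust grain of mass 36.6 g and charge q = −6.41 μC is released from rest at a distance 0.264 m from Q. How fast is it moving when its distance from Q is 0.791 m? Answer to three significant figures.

Only the electrostatic force acts, so mechanical energy is conserved: ½mv² = U₁ − U₂ = kQq(1/r₁ − 1/r₂).
U₁ − U₂ = (8.99×10⁹ N·m²/C²)(-3.89×10⁻⁶ C)(-6.41×10⁻⁶ C)(1/0.264 − 1/0.791) = 0.566 J.
v = √(2·0.566/0.0366) = 5.56 m/s.

5.56 m/s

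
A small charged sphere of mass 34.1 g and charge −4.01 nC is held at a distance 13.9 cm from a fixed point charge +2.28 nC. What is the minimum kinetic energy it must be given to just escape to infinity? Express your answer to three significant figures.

5.91×10⁻⁷ J

To just escape, total mechanical energy must reach zero at infinity: ½mv²_min + U = 0, so ½mv²_min = −U = |kQq|/r.
|U| = |kQq|/r = (8.99×10⁹ N·m²/C²)(2.28×10⁻⁹)(4.01×10⁻⁹)/(0.139) = 5.91×10⁻⁷ J.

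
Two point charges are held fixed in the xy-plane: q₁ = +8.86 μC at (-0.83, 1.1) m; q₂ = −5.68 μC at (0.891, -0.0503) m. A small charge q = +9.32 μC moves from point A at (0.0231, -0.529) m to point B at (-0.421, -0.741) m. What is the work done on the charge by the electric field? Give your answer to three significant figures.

-0.149 J

The work done by the electric force is W_field = −ΔU = −q(V_B − V_A) = q(V_A − V_B).
At A: distances to the source charges are 1.84 m, 0.991 m; V_A = Σ kqᵢ/rᵢ = -8200 V.
At B: distances to the source charges are 1.89 m, 1.48 m; V_B = Σ kqᵢ/rᵢ = 7800 V.
ΔV = V_B − V_A = 1.60×10⁴ V.
W_field = −qΔV = −(9.32×10⁻⁶ C)(1.60×10⁴ V) = -0.149 J.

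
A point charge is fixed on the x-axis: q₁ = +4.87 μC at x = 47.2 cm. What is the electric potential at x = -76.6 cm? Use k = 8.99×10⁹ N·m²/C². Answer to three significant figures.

3.54×10⁴ V

Electric potential is a scalar, so the contributions from each charge add algebraically: V = Σ kqᵢ/rᵢ.
V = k[(4.87×10⁻⁶)/(1.24)] = 3.54×10⁴ V.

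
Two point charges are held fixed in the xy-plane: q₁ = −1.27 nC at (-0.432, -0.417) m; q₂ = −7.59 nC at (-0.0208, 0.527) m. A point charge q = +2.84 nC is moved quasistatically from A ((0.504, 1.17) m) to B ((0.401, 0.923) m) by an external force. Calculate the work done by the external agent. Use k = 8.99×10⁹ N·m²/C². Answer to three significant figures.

For quasistatic motion the external work equals the change in potential energy: W_ext = qΔV = q(V_B − V_A).
At A: distances to the source charges are 1.84 m, 0.830 m; V_A = Σ kqᵢ/rᵢ = -88.4 V.
At B: distances to the source charges are 1.58 m, 0.579 m; V_B = Σ kqᵢ/rᵢ = -125 V.
ΔV = V_B − V_A = -36.8 V.
W_ext = qΔV = (2.84×10⁻⁹ C)(-36.8 V) = -1.04×10⁻⁷ J.

-1.04×10⁻⁷ J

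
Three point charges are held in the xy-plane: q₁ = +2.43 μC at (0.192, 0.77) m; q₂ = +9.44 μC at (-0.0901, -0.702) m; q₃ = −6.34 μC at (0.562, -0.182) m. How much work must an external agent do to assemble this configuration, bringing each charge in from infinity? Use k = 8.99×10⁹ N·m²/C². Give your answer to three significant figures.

-0.643 J

The work to assemble the configuration equals its total potential energy, U = Σ kqᵢqⱼ/rᵢⱼ over all pairs.
Pair separations: r₁₂ = 1.50 m, r₁₃ = 1.02 m, r₂₃ = 0.834 m.
U = (0.138) + (-0.136) + (-0.645) = -0.643 J.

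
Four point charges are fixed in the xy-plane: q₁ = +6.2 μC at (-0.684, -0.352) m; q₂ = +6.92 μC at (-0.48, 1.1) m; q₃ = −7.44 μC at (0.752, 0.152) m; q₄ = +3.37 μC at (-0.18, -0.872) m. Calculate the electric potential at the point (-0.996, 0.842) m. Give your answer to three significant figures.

1.33×10⁵ V

Electric potential is a scalar, so the contributions from each charge add algebraically: V = Σ kqᵢ/rᵢ.
Distances from the field point to each charge: r₁ = 1.23 m, r₂ = 0.577 m, r₃ = 1.88 m, r₄ = 1.90 m.
V = k[(6.20×10⁻⁶)/(1.23) + (6.92×10⁻⁶)/(0.577) + (-7.44×10⁻⁶)/(1.88) + (3.37×10⁻⁶)/(1.90)] = 1.33×10⁵ V.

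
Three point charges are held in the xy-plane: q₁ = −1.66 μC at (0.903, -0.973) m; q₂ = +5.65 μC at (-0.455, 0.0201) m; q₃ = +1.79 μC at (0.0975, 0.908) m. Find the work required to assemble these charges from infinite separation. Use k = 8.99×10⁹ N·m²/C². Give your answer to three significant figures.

The assembly work is the sum of pairwise potential energies, U = Σ_{i<j} kqᵢqⱼ/rᵢⱼ.
Pair separations: r₁₂ = 1.68 m, r₁₃ = 2.05 m, r₂₃ = 1.05 m.
U = (-0.0501) + (-0.0131) + (0.0869) = 0.0238 J.

0.0238 J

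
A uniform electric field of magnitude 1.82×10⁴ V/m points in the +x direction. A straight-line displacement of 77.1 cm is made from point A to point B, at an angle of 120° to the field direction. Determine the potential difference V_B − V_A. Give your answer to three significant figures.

Only the component of displacement along E changes the potential: ΔV = −E·d·cosθ.
ΔV = −(1.82×10⁴ V/m)(0.771 m)cos120° = 7020 V.

7020 V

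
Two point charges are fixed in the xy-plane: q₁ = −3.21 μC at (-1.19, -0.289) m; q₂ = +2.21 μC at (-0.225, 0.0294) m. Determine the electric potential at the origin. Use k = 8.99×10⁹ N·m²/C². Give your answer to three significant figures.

The total potential is the scalar sum of each charge's contribution, V = Σ kqᵢ/rᵢ.
Distances from the field point to each charge: r₁ = 1.22 m, r₂ = 0.227 m.
V = k[(-3.21×10⁻⁶)/(1.22) + (2.21×10⁻⁶)/(0.227)] = 6.40×10⁴ V.

6.40×10⁴ V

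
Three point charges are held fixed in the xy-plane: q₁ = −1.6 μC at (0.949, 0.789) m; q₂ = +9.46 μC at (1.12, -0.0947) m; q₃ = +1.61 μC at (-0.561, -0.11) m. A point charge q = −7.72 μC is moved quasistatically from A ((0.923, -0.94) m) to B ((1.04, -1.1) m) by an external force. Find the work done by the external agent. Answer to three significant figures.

0.106 J

For quasistatic motion the external work equals the change in potential energy: W_ext = qΔV = q(V_B − V_A).
At A: distances to the source charges are 1.73 m, 0.868 m, 1.70 m; V_A = Σ kqᵢ/rᵢ = 9.82×10⁴ V.
At B: distances to the source charges are 1.89 m, 1.01 m, 1.88 m; V_B = Σ kqᵢ/rᵢ = 8.44×10⁴ V.
ΔV = V_B − V_A = -1.38×10⁴ V.
W_ext = qΔV = (-7.72×10⁻⁶ C)(-1.38×10⁴ V) = 0.106 J.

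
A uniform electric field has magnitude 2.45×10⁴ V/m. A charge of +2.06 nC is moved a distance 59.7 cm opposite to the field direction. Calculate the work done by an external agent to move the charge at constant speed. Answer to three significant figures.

3.01×10⁻⁵ J

The potential change for a displacement 59.7 cm opposite to the field direction is ΔV = +Ed = 1.46×10⁴ V.
W_ext = qΔV = 3.01×10⁻⁵ J.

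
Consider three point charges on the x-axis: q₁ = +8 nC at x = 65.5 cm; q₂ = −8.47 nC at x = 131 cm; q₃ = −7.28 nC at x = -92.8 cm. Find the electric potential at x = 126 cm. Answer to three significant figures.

The total potential is the scalar sum of each charge's contribution, V = Σ kqᵢ/rᵢ.
Distances from the field point to each charge: r₁ = 0.605 m, r₂ = 0.0500 m, r₃ = 2.19 m.
V = k[(8.00×10⁻⁹)/(0.605) + (-8.47×10⁻⁹)/(0.0500) + (-7.28×10⁻⁹)/(2.19)] = -1430 V.

-1430 V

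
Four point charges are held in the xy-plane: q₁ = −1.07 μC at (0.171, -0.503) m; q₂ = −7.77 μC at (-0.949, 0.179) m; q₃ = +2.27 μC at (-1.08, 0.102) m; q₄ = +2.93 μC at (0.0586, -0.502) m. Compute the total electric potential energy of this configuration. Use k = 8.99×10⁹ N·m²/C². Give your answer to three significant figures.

-1.37 J

The assembly work is the sum of pairwise potential energies, U = Σ_{i<j} kqᵢqⱼ/rᵢⱼ.
Pair separations: r₁₂ = 1.31 m, r₁₃ = 1.39 m, r₁₄ = 0.112 m, r₂₃ = 0.152 m, r₂₄ = 1.22 m, r₃₄ = 1.29 m.
Summing all 6 pair terms gives U = -1.37 J.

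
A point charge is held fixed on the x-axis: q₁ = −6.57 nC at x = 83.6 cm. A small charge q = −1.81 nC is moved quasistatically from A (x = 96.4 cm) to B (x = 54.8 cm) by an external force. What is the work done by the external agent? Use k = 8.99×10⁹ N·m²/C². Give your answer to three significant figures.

For quasistatic motion the external work equals the change in potential energy: W_ext = qΔV = q(V_B − V_A).
At A: distance to the source charge is 0.128 m; V_A = kq₁/r = -461 V.
At B: distance to the source charge is 0.288 m; V_B = kq₁/r = -205 V.
ΔV = V_B − V_A = 256 V.
W_ext = qΔV = (-1.81×10⁻⁹ C)(256 V) = -4.64×10⁻⁷ J.

-4.64×10⁻⁷ J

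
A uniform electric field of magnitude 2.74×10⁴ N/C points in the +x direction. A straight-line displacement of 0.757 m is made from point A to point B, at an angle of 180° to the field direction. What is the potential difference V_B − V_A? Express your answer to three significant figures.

2.07×10⁴ V

Only the component of displacement along E changes the potential: ΔV = −E·d·cosθ.
ΔV = −(2.74×10⁴ V/m)(0.757 m)cos180° = 2.07×10⁴ V.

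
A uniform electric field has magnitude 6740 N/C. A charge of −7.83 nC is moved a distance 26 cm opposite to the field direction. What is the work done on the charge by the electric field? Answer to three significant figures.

The potential change for a displacement 26 cm opposite to the field direction is ΔV = +Ed = 1750 V.
W_field = −qΔV = 1.37×10⁻⁵ J.

1.37×10⁻⁵ J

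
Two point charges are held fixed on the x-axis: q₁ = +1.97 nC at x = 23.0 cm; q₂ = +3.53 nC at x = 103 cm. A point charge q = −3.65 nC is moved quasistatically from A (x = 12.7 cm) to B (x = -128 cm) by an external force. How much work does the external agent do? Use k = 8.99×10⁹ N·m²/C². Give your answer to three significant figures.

6.63×10⁻⁷ J

For quasistatic motion the external work equals the change in potential energy: W_ext = qΔV = q(V_B − V_A).
At A: distances to the source charges are 0.103 m, 0.903 m; V_A = Σ kqᵢ/rᵢ = 207 V.
At B: distances to the source charges are 1.51 m, 2.31 m; V_B = Σ kqᵢ/rᵢ = 25.5 V.
ΔV = V_B − V_A = -182 V.
W_ext = qΔV = (-3.65×10⁻⁹ C)(-182 V) = 6.63×10⁻⁷ J.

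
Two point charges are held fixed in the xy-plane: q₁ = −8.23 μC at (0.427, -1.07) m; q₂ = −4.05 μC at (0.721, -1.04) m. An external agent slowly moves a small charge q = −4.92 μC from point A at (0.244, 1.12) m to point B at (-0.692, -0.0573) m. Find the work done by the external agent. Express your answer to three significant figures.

0.0987 J

For quasistatic motion the external work equals the change in potential energy: W_ext = qΔV = q(V_B − V_A).
At A: distances to the source charges are 2.20 m, 2.21 m; V_A = Σ kqᵢ/rᵢ = -5.01×10⁴ V.
At B: distances to the source charges are 1.51 m, 1.72 m; V_B = Σ kqᵢ/rᵢ = -7.02×10⁴ V.
ΔV = V_B − V_A = -2.01×10⁴ V.
W_ext = qΔV = (-4.92×10⁻⁶ C)(-2.01×10⁴ V) = 0.0987 J.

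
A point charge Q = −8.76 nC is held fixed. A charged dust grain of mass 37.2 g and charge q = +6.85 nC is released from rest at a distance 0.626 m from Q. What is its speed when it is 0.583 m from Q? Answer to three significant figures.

1.85×10⁻³ m/s

Only the electrostatic force acts, so mechanical energy is conserved: ½mv² = U₁ − U₂ = kQq(1/r₁ − 1/r₂).
U₁ − U₂ = (8.99×10⁹ N·m²/C²)(-8.76×10⁻⁹ C)(6.85×10⁻⁹ C)(1/0.626 − 1/0.583) = 6.36×10⁻⁸ J.
v = √(2·6.36×10⁻⁸/0.0372) = 1.85×10⁻³ m/s.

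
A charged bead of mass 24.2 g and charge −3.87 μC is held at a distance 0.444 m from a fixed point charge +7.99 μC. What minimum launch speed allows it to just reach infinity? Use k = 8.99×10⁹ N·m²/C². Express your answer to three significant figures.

7.19 m/s

To just escape, total mechanical energy must reach zero at infinity: ½mv²_min + U = 0, so ½mv²_min = −U = |kQq|/r.
|U| = |kQq|/r = (8.99×10⁹ N·m²/C²)(7.99×10⁻⁶)(3.87×10⁻⁶)/(0.444) = 0.626 J.
v_min = √(2|U|/m) = √(2·0.626/0.0242) = 7.19 m/s.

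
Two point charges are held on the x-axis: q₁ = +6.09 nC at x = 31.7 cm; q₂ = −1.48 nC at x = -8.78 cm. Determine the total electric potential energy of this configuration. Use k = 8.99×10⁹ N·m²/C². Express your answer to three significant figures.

-2.00×10⁻⁷ J

The assembly work is the sum of pairwise potential energies, U = Σ_{i<j} kqᵢqⱼ/rᵢⱼ.
Pair separations: r₁₂ = 0.405 m.
U = (-2.00×10⁻⁷) = -2.00×10⁻⁷ J.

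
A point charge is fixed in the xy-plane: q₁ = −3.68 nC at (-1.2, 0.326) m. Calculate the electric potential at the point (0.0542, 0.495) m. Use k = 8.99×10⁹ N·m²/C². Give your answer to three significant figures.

Electric potential is a scalar, so the contributions from each charge add algebraically: V = Σ kqᵢ/rᵢ.
Distances from the field point to each charge: r₁ = 1.27 m.
V = k[(-3.68×10⁻⁹)/(1.27)] = -26.1 V.

-26.1 V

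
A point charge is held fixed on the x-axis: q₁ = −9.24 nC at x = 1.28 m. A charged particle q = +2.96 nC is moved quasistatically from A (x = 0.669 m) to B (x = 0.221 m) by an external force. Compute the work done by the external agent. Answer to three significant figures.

For quasistatic motion the external work equals the change in potential energy: W_ext = qΔV = q(V_B − V_A).
At A: distance to the source charge is 0.611 m; V_A = kq₁/r = -136 V.
At B: distance to the source charge is 1.06 m; V_B = kq₁/r = -78.4 V.
ΔV = V_B − V_A = 57.5 V.
W_ext = qΔV = (2.96×10⁻⁹ C)(57.5 V) = 1.70×10⁻⁷ J.

1.70×10⁻⁷ J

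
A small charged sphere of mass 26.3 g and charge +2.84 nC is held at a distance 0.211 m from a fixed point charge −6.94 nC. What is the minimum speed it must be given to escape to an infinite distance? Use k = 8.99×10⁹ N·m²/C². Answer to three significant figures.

To just escape, total mechanical energy must reach zero at infinity: ½mv²_min + U = 0, so ½mv²_min = −U = |kQq|/r.
|U| = |kQq|/r = (8.99×10⁹ N·m²/C²)(6.94×10⁻⁹)(2.84×10⁻⁹)/(0.211) = 8.40×10⁻⁷ J.
v_min = √(2|U|/m) = √(2·8.40×10⁻⁷/0.0263) = 7.99×10⁻³ m/s.

7.99×10⁻³ m/s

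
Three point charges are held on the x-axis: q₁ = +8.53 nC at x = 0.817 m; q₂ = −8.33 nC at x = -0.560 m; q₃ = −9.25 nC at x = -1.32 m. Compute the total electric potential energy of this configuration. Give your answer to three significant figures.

The work to assemble the configuration equals its total potential energy, U = Σ kqᵢqⱼ/rᵢⱼ over all pairs.
Pair separations: r₁₂ = 1.38 m, r₁₃ = 2.14 m, r₂₃ = 0.760 m.
U = (-4.64×10⁻⁷) + (-3.32×10⁻⁷) + (9.11×10⁻⁷) = 1.16×10⁻⁷ J.

1.16×10⁻⁷ J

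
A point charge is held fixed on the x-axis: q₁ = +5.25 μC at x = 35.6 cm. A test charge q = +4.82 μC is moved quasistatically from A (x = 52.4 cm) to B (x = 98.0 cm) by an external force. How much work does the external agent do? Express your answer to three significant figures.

-0.990 J

For quasistatic motion the external work equals the change in potential energy: W_ext = qΔV = q(V_B − V_A).
At A: distance to the source charge is 0.168 m; V_A = kq₁/r = 2.81×10⁵ V.
At B: distance to the source charge is 0.624 m; V_B = kq₁/r = 7.56×10⁴ V.
ΔV = V_B − V_A = -2.05×10⁵ V.
W_ext = qΔV = (4.82×10⁻⁶ C)(-2.05×10⁵ V) = -0.990 J.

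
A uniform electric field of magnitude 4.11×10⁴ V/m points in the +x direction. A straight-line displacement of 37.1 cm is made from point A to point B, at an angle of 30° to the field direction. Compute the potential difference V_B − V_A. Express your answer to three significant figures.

Only the component of displacement along E changes the potential: ΔV = −E·d·cosθ.
ΔV = −(4.11×10⁴ V/m)(0.371 m)cos30° = -1.32×10⁴ V.

-1.32×10⁴ V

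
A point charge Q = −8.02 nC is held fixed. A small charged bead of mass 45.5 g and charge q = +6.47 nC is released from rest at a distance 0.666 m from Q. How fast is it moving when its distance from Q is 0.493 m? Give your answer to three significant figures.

Only the electrostatic force acts, so mechanical energy is conserved: ½mv² = U₁ − U₂ = kQq(1/r₁ − 1/r₂).
U₁ − U₂ = (8.99×10⁹ N·m²/C²)(-8.02×10⁻⁹ C)(6.47×10⁻⁹ C)(1/0.666 − 1/0.493) = 2.46×10⁻⁷ J.
v = √(2·2.46×10⁻⁷/0.0455) = 3.29×10⁻³ m/s.

3.29×10⁻³ m/s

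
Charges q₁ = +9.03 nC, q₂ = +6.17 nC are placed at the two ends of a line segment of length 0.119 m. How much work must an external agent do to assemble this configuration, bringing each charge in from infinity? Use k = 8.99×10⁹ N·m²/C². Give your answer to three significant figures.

The assembly work is the sum of pairwise potential energies, U = Σ_{i<j} kqᵢqⱼ/rᵢⱼ.
The separation is r = 0.119 m.
U = (4.21×10⁻⁶) = 4.21×10⁻⁶ J.

4.21×10⁻⁶ J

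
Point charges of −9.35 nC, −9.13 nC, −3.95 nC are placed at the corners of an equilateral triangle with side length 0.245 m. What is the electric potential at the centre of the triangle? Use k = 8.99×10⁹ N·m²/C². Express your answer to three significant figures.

-1430 V

The total potential is the scalar sum of each charge's contribution, V = Σ kqᵢ/rᵢ.
The distance from each vertex to the centroid is a/√3 = 0.141 m.
V = k[(-9.35×10⁻⁹)/(0.141) + (-9.13×10⁻⁹)/(0.141) + (-3.95×10⁻⁹)/(0.141)] = -1430 V.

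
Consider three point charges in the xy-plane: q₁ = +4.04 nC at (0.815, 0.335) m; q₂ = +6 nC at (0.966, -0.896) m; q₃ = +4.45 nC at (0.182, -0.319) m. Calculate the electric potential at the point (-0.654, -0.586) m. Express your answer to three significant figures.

Electric potential is a scalar, so the contributions from each charge add algebraically: V = Σ kqᵢ/rᵢ.
Distances from the field point to each charge: r₁ = 1.73 m, r₂ = 1.65 m, r₃ = 0.878 m.
V = k[(4.04×10⁻⁹)/(1.73) + (6.00×10⁻⁹)/(1.65) + (4.45×10⁻⁹)/(0.878)] = 99.2 V.

99.2 V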